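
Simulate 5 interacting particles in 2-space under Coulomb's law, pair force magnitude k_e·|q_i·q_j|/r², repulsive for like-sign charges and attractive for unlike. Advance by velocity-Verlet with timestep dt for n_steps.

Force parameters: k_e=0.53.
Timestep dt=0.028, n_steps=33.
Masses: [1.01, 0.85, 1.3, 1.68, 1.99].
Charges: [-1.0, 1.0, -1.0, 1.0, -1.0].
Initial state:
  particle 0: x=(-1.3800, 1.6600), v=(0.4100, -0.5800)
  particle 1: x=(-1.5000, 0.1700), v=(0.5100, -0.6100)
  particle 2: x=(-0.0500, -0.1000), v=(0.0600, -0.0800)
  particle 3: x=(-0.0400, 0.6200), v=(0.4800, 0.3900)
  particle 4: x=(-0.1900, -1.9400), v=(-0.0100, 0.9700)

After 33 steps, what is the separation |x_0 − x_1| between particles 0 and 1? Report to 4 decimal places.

step 0: x0=(-1.3800, 1.6600) x1=(-1.5000, 0.1700) x2=(-0.0500, -0.1000) x3=(-0.0400, 0.6200) x4=(-0.1900, -1.9400)
step 1: x0=(-1.3685, 1.6437) x1=(-1.4857, 0.1529) x2=(-0.0484, -0.1019) x3=(-0.0265, 0.6307) x4=(-0.1903, -1.9128)
step 2: x0=(-1.3570, 1.6272) x1=(-1.4713, 0.1359) x2=(-0.0468, -0.1031) x3=(-0.0131, 0.6410) x4=(-0.1906, -1.8857)
step 3: x0=(-1.3454, 1.6105) x1=(-1.4568, 0.1190) x2=(-0.0453, -0.1037) x3=(0.0004, 0.6509) x4=(-0.1909, -1.8586)
step 4: x0=(-1.3337, 1.5936) x1=(-1.4421, 0.1020) x2=(-0.0439, -0.1037) x3=(0.0139, 0.6604) x4=(-0.1913, -1.8315)
step 5: x0=(-1.3221, 1.5766) x1=(-1.4274, 0.0851) x2=(-0.0426, -0.1030) x3=(0.0273, 0.6695) x4=(-0.1916, -1.8044)
step 6: x0=(-1.3103, 1.5594) x1=(-1.4125, 0.0682) x2=(-0.0413, -0.1018) x3=(0.0407, 0.6783) x4=(-0.1920, -1.7773)
step 7: x0=(-1.2986, 1.5421) x1=(-1.3975, 0.0514) x2=(-0.0401, -0.0999) x3=(0.0541, 0.6868) x4=(-0.1924, -1.7503)
step 8: x0=(-1.2867, 1.5246) x1=(-1.3824, 0.0346) x2=(-0.0389, -0.0975) x3=(0.0675, 0.6948) x4=(-0.1928, -1.7233)
step 9: x0=(-1.2748, 1.5069) x1=(-1.3670, 0.0178) x2=(-0.0378, -0.0945) x3=(0.0808, 0.7026) x4=(-0.1933, -1.6963)
step 10: x0=(-1.2629, 1.4891) x1=(-1.3515, 0.0010) x2=(-0.0367, -0.0909) x3=(0.0940, 0.7100) x4=(-0.1937, -1.6693)
step 11: x0=(-1.2509, 1.4711) x1=(-1.3358, -0.0158) x2=(-0.0357, -0.0868) x3=(0.1072, 0.7171) x4=(-0.1943, -1.6423)
step 12: x0=(-1.2388, 1.4530) x1=(-1.3199, -0.0325) x2=(-0.0347, -0.0821) x3=(0.1203, 0.7239) x4=(-0.1948, -1.6154)
step 13: x0=(-1.2267, 1.4348) x1=(-1.3038, -0.0492) x2=(-0.0338, -0.0769) x3=(0.1333, 0.7304) x4=(-0.1953, -1.5885)
step 14: x0=(-1.2145, 1.4163) x1=(-1.2874, -0.0659) x2=(-0.0328, -0.0711) x3=(0.1462, 0.7366) x4=(-0.1959, -1.5616)
step 15: x0=(-1.2022, 1.3978) x1=(-1.2708, -0.0826) x2=(-0.0320, -0.0648) x3=(0.1590, 0.7425) x4=(-0.1966, -1.5347)
step 16: x0=(-1.1899, 1.3791) x1=(-1.2539, -0.0993) x2=(-0.0311, -0.0580) x3=(0.1717, 0.7480) x4=(-0.1972, -1.5079)
step 17: x0=(-1.1775, 1.3603) x1=(-1.2368, -0.1159) x2=(-0.0303, -0.0507) x3=(0.1843, 0.7533) x4=(-0.1979, -1.4811)
step 18: x0=(-1.1651, 1.3414) x1=(-1.2193, -0.1326) x2=(-0.0295, -0.0429) x3=(0.1968, 0.7582) x4=(-0.1986, -1.4543)
step 19: x0=(-1.1525, 1.3223) x1=(-1.2016, -0.1492) x2=(-0.0287, -0.0346) x3=(0.2091, 0.7629) x4=(-0.1994, -1.4275)
step 20: x0=(-1.1399, 1.3032) x1=(-1.1835, -0.1658) x2=(-0.0279, -0.0257) x3=(0.2213, 0.7673) x4=(-0.2003, -1.4008)
step 21: x0=(-1.1273, 1.2839) x1=(-1.1651, -0.1824) x2=(-0.0271, -0.0164) x3=(0.2333, 0.7713) x4=(-0.2011, -1.3740)
step 22: x0=(-1.1145, 1.2645) x1=(-1.1463, -0.1989) x2=(-0.0263, -0.0066) x3=(0.2452, 0.7751) x4=(-0.2021, -1.3474)
step 23: x0=(-1.1017, 1.2450) x1=(-1.1271, -0.2154) x2=(-0.0256, 0.0038) x3=(0.2569, 0.7785) x4=(-0.2030, -1.3207)
step 24: x0=(-1.0888, 1.2255) x1=(-1.1075, -0.2319) x2=(-0.0248, 0.0145) x3=(0.2684, 0.7817) x4=(-0.2041, -1.2940)
step 25: x0=(-1.0759, 1.2058) x1=(-1.0876, -0.2484) x2=(-0.0240, 0.0258) x3=(0.2797, 0.7845) x4=(-0.2052, -1.2674)
step 26: x0=(-1.0629, 1.1861) x1=(-1.0671, -0.2649) x2=(-0.0231, 0.0375) x3=(0.2909, 0.7871) x4=(-0.2064, -1.2408)
step 27: x0=(-1.0498, 1.1663) x1=(-1.0463, -0.2813) x2=(-0.0222, 0.0497) x3=(0.3018, 0.7893) x4=(-0.2076, -1.2142)
step 28: x0=(-1.0367, 1.1465) x1=(-1.0249, -0.2977) x2=(-0.0213, 0.0624) x3=(0.3125, 0.7912) x4=(-0.2090, -1.1876)
step 29: x0=(-1.0235, 1.1266) x1=(-1.0031, -0.3140) x2=(-0.0202, 0.0755) x3=(0.3229, 0.7927) x4=(-0.2104, -1.1611)
step 30: x0=(-1.0103, 1.1066) x1=(-0.9807, -0.3304) x2=(-0.0191, 0.0890) x3=(0.3332, 0.7940) x4=(-0.2120, -1.1345)
step 31: x0=(-0.9970, 1.0867) x1=(-0.9577, -0.3467) x2=(-0.0179, 0.1030) x3=(0.3431, 0.7949) x4=(-0.2136, -1.1079)
step 32: x0=(-0.9837, 1.0667) x1=(-0.9342, -0.3630) x2=(-0.0166, 0.1174) x3=(0.3528, 0.7955) x4=(-0.2154, -1.0813)
step 33: x0=(-0.9703, 1.0466) x1=(-0.9101, -0.3793) x2=(-0.0151, 0.1323) x3=(0.3622, 0.7957) x4=(-0.2173, -1.0547)

1.4272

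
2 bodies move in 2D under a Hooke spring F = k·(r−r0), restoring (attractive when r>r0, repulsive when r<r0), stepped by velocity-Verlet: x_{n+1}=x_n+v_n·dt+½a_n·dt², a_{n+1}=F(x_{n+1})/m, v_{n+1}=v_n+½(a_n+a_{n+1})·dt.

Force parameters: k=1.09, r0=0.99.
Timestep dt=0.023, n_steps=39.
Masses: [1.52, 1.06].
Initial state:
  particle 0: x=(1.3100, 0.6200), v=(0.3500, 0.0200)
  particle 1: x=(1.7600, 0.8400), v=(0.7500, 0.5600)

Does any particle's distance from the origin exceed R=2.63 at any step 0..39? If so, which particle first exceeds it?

step 0: x0=(1.3100, 0.6200) x1=(1.7600, 0.8400)
step 1: x0=(1.3180, 0.6204) x1=(1.7774, 0.8529)
step 2: x0=(1.3258, 0.6208) x1=(1.7950, 0.8660)
step 3: x0=(1.3334, 0.6210) x1=(1.8128, 0.8792)
step 4: x0=(1.3409, 0.6212) x1=(1.8308, 0.8925)
step 5: x0=(1.3483, 0.6213) x1=(1.8491, 0.9059)
step 6: x0=(1.3555, 0.6213) x1=(1.8675, 0.9194)
step 7: x0=(1.3626, 0.6213) x1=(1.8861, 0.9330)
step 8: x0=(1.3696, 0.6211) x1=(1.9049, 0.9467)
step 9: x0=(1.3764, 0.6209) x1=(1.9239, 0.9605)
step 10: x0=(1.3832, 0.6207) x1=(1.9430, 0.9745)
step 11: x0=(1.3898, 0.6203) x1=(1.9623, 0.9885)
step 12: x0=(1.3963, 0.6199) x1=(1.9817, 1.0026)
step 13: x0=(1.4028, 0.6195) x1=(2.0013, 1.0168)
step 14: x0=(1.4091, 0.6189) x1=(2.0210, 1.0311)
step 15: x0=(1.4154, 0.6184) x1=(2.0408, 1.0454)
step 16: x0=(1.4216, 0.6177) x1=(2.0606, 1.0599)
step 17: x0=(1.4278, 0.6171) x1=(2.0806, 1.0744)
step 18: x0=(1.4338, 0.6164) x1=(2.1007, 1.0889)
step 19: x0=(1.4399, 0.6156) x1=(2.1209, 1.1035)
step 20: x0=(1.4458, 0.6148) x1=(2.1411, 1.1182)
step 21: x0=(1.4518, 0.6140) x1=(2.1614, 1.1329)
step 22: x0=(1.4577, 0.6132) x1=(2.1817, 1.1476)
step 23: x0=(1.4636, 0.6123) x1=(2.2021, 1.1624)
step 24: x0=(1.4694, 0.6115) x1=(2.2225, 1.1772)
step 25: x0=(1.4752, 0.6106) x1=(2.2429, 1.1920)
step 26: x0=(1.4811, 0.6097) x1=(2.2633, 1.2068)
step 27: x0=(1.4869, 0.6088) x1=(2.2837, 1.2216)
step 28: x0=(1.4927, 0.6079) x1=(2.3042, 1.2364)
step 29: x0=(1.4986, 0.6071) x1=(2.3246, 1.2512)
step 30: x0=(1.5045, 0.6062) x1=(2.3450, 1.2660)
step 31: x0=(1.5103, 0.6053) x1=(2.3653, 1.2807)
step 32: x0=(1.5163, 0.6045) x1=(2.3856, 1.2955)
step 33: x0=(1.5222, 0.6037) x1=(2.4059, 1.3101)
step 34: x0=(1.5282, 0.6030) x1=(2.4261, 1.3248)
step 35: x0=(1.5342, 0.6022) x1=(2.4462, 1.3393)
step 36: x0=(1.5403, 0.6016) x1=(2.4663, 1.3539)
step 37: x0=(1.5465, 0.6009) x1=(2.4862, 1.3683)
step 38: x0=(1.5527, 0.6004) x1=(2.5061, 1.3827)
step 39: x0=(1.5590, 0.5998) x1=(2.5259, 1.3969)

yes, particle 1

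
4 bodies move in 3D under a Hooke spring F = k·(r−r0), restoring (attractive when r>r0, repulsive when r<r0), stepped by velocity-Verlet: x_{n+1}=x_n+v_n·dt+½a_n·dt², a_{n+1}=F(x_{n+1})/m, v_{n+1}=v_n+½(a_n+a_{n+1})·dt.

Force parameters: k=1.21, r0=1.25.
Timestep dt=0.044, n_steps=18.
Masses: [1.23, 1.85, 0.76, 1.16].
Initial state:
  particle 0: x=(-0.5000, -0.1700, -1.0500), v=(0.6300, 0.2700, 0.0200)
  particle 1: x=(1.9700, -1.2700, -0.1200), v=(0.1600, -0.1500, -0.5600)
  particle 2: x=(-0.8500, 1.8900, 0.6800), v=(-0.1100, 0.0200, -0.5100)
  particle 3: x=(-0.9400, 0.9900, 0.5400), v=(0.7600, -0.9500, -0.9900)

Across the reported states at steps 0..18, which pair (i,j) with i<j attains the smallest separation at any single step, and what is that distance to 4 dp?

pair (0,3), distance 0.4770

step 0: x0=(-0.5000, -0.1700, -1.0500) x1=(1.9700, -1.2700, -0.1200) x2=(-0.8500, 1.8900, 0.6800) x3=(-0.9400, 0.9900, 0.5400)
step 1: x0=(-0.4713, -0.1572, -1.0472) x1=(1.9737, -1.2738, -0.1443) x2=(-0.8514, 1.8862, 0.6553) x3=(-0.9045, 0.9459, 0.4953)
step 2: x0=(-0.4407, -0.1428, -1.0406) x1=(1.9706, -1.2722, -0.1681) x2=(-0.8460, 1.8730, 0.6262) x3=(-0.8648, 0.8975, 0.4486)
step 3: x0=(-0.4082, -0.1269, -1.0305) x1=(1.9611, -1.2651, -0.1912) x2=(-0.8337, 1.8505, 0.5929) x3=(-0.8211, 0.8449, 0.4000)
step 4: x0=(-0.3739, -0.1097, -1.0170) x1=(1.9451, -1.2527, -0.2137) x2=(-0.8147, 1.8187, 0.5553) x3=(-0.7736, 0.7886, 0.3496)
step 5: x0=(-0.3378, -0.0914, -1.0006) x1=(1.9228, -1.2352, -0.2356) x2=(-0.7890, 1.7778, 0.5138) x3=(-0.7223, 0.7288, 0.2978)
step 6: x0=(-0.3000, -0.0721, -0.9815) x1=(1.8946, -1.2127, -0.2569) x2=(-0.7568, 1.7282, 0.4684) x3=(-0.6675, 0.6659, 0.2446)
step 7: x0=(-0.2606, -0.0521, -0.9600) x1=(1.8606, -1.1854, -0.2777) x2=(-0.7184, 1.6702, 0.4196) x3=(-0.6093, 0.6000, 0.1904)
step 8: x0=(-0.2197, -0.0317, -0.9366) x1=(1.8212, -1.1536, -0.2980) x2=(-0.6740, 1.6044, 0.3674) x3=(-0.5482, 0.5316, 0.1353)
step 9: x0=(-0.1772, -0.0110, -0.9114) x1=(1.7767, -1.1176, -0.3177) x2=(-0.6240, 1.5311, 0.3124) x3=(-0.4842, 0.4610, 0.0797)
step 10: x0=(-0.1332, 0.0098, -0.8851) x1=(1.7276, -1.0776, -0.3371) x2=(-0.5686, 1.4512, 0.2547) x3=(-0.4177, 0.3884, 0.0237)
step 11: x0=(-0.0879, 0.0305, -0.8580) x1=(1.6741, -1.0339, -0.3560) x2=(-0.5083, 1.3652, 0.1947) x3=(-0.3491, 0.3141, -0.0322)
step 12: x0=(-0.0412, 0.0508, -0.8304) x1=(1.6167, -0.9870, -0.3745) x2=(-0.4435, 1.2739, 0.1329) x3=(-0.2786, 0.2384, -0.0880)
step 13: x0=(0.0067, 0.0707, -0.8029) x1=(1.5559, -0.9373, -0.3927) x2=(-0.3748, 1.1781, 0.0696) x3=(-0.2066, 0.1615, -0.1432)
step 14: x0=(0.0559, 0.0902, -0.7759) x1=(1.4921, -0.8849, -0.4106) x2=(-0.3026, 1.0788, 0.0052) x3=(-0.1334, 0.0834, -0.1977)
step 15: x0=(0.1062, 0.1091, -0.7498) x1=(1.4258, -0.8305, -0.4283) x2=(-0.2274, 0.9767, -0.0598) x3=(-0.0595, 0.0042, -0.2512)
step 16: x0=(0.1576, 0.1278, -0.7249) x1=(1.3577, -0.7744, -0.4458) x2=(-0.1500, 0.8728, -0.1251) x3=(0.0149, -0.0763, -0.3035)
step 17: x0=(0.2099, 0.1465, -0.7015) x1=(1.2880, -0.7169, -0.4632) x2=(-0.0709, 0.7680, -0.1903) x3=(0.0895, -0.1581, -0.3547)
step 18: x0=(0.2632, 0.1653, -0.6795) x1=(1.2175, -0.6586, -0.4804) x2=(0.0093, 0.6632, -0.2548) x3=(0.1639, -0.2416, -0.4048)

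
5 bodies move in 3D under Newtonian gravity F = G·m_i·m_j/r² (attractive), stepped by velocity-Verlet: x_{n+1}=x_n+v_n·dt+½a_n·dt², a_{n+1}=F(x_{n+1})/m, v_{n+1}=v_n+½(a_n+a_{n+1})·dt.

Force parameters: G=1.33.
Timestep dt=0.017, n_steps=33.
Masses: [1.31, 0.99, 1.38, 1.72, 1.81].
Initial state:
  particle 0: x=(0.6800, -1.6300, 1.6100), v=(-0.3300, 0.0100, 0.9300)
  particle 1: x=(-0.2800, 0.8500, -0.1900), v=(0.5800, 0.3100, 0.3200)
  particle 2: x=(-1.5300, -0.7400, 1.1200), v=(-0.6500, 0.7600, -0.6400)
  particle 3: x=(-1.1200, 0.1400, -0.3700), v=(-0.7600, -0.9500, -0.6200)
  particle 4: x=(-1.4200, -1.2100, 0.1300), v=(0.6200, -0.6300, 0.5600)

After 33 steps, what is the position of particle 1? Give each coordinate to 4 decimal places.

(-0.1468, 0.7936, -0.0002)

step 0: x0=(0.6800, -1.6300, 1.6100) x1=(-0.2800, 0.8500, -0.1900) x2=(-1.5300, -0.7400, 1.1200) x3=(-1.1200, 0.1400, -0.3700) x4=(-1.4200, -1.2100, 0.1300)
step 1: x0=(0.6743, -1.6298, 1.6257) x1=(-0.2704, 0.8550, -0.1846) x2=(-1.5409, -0.7271, 1.1088) x3=(-1.1328, 0.1237, -0.3804) x4=(-1.4094, -1.2205, 0.1397)
step 2: x0=(0.6684, -1.6294, 1.6413) x1=(-0.2612, 0.8595, -0.1791) x2=(-1.5517, -0.7144, 1.0968) x3=(-1.1455, 0.1073, -0.3904) x4=(-1.3987, -1.2304, 0.1497)
step 3: x0=(0.6622, -1.6290, 1.6568) x1=(-0.2525, 0.8634, -0.1736) x2=(-1.5621, -0.7019, 1.0842) x3=(-1.1581, 0.0906, -0.4001) x4=(-1.3879, -1.2398, 0.1600)
step 4: x0=(0.6559, -1.6284, 1.6721) x1=(-0.2443, 0.8669, -0.1682) x2=(-1.5723, -0.6895, 1.0708) x3=(-1.1705, 0.0736, -0.4094) x4=(-1.3771, -1.2486, 0.1706)
step 5: x0=(0.6493, -1.6278, 1.6873) x1=(-0.2364, 0.8699, -0.1627) x2=(-1.5823, -0.6774, 1.0567) x3=(-1.1829, 0.0564, -0.4184) x4=(-1.3662, -1.2569, 0.1815)
step 6: x0=(0.6426, -1.6270, 1.7023) x1=(-0.2290, 0.8725, -0.1572) x2=(-1.5919, -0.6654, 1.0419) x3=(-1.1951, 0.0390, -0.4270) x4=(-1.3553, -1.2646, 0.1927)
step 7: x0=(0.6356, -1.6261, 1.7172) x1=(-0.2219, 0.8746, -0.1517) x2=(-1.6013, -0.6537, 1.0264) x3=(-1.2071, 0.0213, -0.4352) x4=(-1.3443, -1.2717, 0.2042)
step 8: x0=(0.6285, -1.6251, 1.7320) x1=(-0.2152, 0.8762, -0.1462) x2=(-1.6103, -0.6422, 1.0102) x3=(-1.2191, 0.0033, -0.4430) x4=(-1.3333, -1.2782, 0.2159)
step 9: x0=(0.6211, -1.6240, 1.7465) x1=(-0.2088, 0.8775, -0.1407) x2=(-1.6190, -0.6310, 0.9933) x3=(-1.2310, -0.0149, -0.4505) x4=(-1.3224, -1.2841, 0.2279)
step 10: x0=(0.6135, -1.6228, 1.7610) x1=(-0.2028, 0.8783, -0.1351) x2=(-1.6274, -0.6201, 0.9758) x3=(-1.2428, -0.0334, -0.4575) x4=(-1.3115, -1.2894, 0.2401)
step 11: x0=(0.6058, -1.6215, 1.7752) x1=(-0.1972, 0.8787, -0.1296) x2=(-1.6354, -0.6095, 0.9575) x3=(-1.2544, -0.0521, -0.4640) x4=(-1.3006, -1.2940, 0.2526)
step 12: x0=(0.5978, -1.6201, 1.7893) x1=(-0.1918, 0.8787, -0.1240) x2=(-1.6430, -0.5992, 0.9385) x3=(-1.2660, -0.0712, -0.4702) x4=(-1.2897, -1.2980, 0.2652)
step 13: x0=(0.5896, -1.6186, 1.8033) x1=(-0.1868, 0.8783, -0.1184) x2=(-1.6502, -0.5892, 0.9188) x3=(-1.2775, -0.0905, -0.4759) x4=(-1.2790, -1.3013, 0.2781)
step 14: x0=(0.5813, -1.6170, 1.8171) x1=(-0.1821, 0.8775, -0.1128) x2=(-1.6570, -0.5796, 0.8985) x3=(-1.2889, -0.1101, -0.4811) x4=(-1.2683, -1.3040, 0.2912)
step 15: x0=(0.5727, -1.6153, 1.8307) x1=(-0.1778, 0.8763, -0.1072) x2=(-1.6634, -0.5703, 0.8775) x3=(-1.3002, -0.1299, -0.4859) x4=(-1.2577, -1.3060, 0.3044)
step 16: x0=(0.5639, -1.6135, 1.8442) x1=(-0.1737, 0.8748, -0.1015) x2=(-1.6693, -0.5614, 0.8558) x3=(-1.3114, -0.1501, -0.4902) x4=(-1.2473, -1.3073, 0.3178)
step 17: x0=(0.5550, -1.6116, 1.8575) x1=(-0.1699, 0.8729, -0.0958) x2=(-1.6748, -0.5529, 0.8335) x3=(-1.3226, -0.1705, -0.4939) x4=(-1.2370, -1.3079, 0.3313)
step 18: x0=(0.5458, -1.6096, 1.8706) x1=(-0.1664, 0.8706, -0.0901) x2=(-1.6797, -0.5449, 0.8105) x3=(-1.3336, -0.1912, -0.4972) x4=(-1.2268, -1.3077, 0.3449)
step 19: x0=(0.5365, -1.6074, 1.8835) x1=(-0.1632, 0.8679, -0.0844) x2=(-1.6842, -0.5372, 0.7869) x3=(-1.3445, -0.2122, -0.4999) x4=(-1.2168, -1.3069, 0.3586)
step 20: x0=(0.5269, -1.6052, 1.8963) x1=(-0.1602, 0.8649, -0.0786) x2=(-1.6881, -0.5300, 0.7627) x3=(-1.3554, -0.2334, -0.5021) x4=(-1.2070, -1.3054, 0.3724)
step 21: x0=(0.5172, -1.6029, 1.9089) x1=(-0.1576, 0.8616, -0.0728) x2=(-1.6915, -0.5232, 0.7378) x3=(-1.3662, -0.2549, -0.5037) x4=(-1.1974, -1.3031, 0.3862)
step 22: x0=(0.5072, -1.6005, 1.9213) x1=(-0.1552, 0.8578, -0.0670) x2=(-1.6944, -0.5169, 0.7123) x3=(-1.3769, -0.2767, -0.5047) x4=(-1.1880, -1.3001, 0.4001)
step 23: x0=(0.4971, -1.5981, 1.9335) x1=(-0.1531, 0.8537, -0.0611) x2=(-1.6966, -0.5111, 0.6862) x3=(-1.3875, -0.2988, -0.5051) x4=(-1.1789, -1.2964, 0.4139)
step 24: x0=(0.4868, -1.5955, 1.9455) x1=(-0.1513, 0.8493, -0.0552) x2=(-1.6983, -0.5057, 0.6595) x3=(-1.3980, -0.3211, -0.5049) x4=(-1.1700, -1.2919, 0.4277)
step 25: x0=(0.4763, -1.5928, 1.9574) x1=(-0.1497, 0.8445, -0.0492) x2=(-1.6993, -0.5009, 0.6322) x3=(-1.4084, -0.3437, -0.5040) x4=(-1.1613, -1.2867, 0.4415)
step 26: x0=(0.4655, -1.5900, 1.9690) x1=(-0.1484, 0.8394, -0.0433) x2=(-1.6998, -0.4965, 0.6043) x3=(-1.4188, -0.3665, -0.5024) x4=(-1.1530, -1.2807, 0.4552)
step 27: x0=(0.4546, -1.5871, 1.9805) x1=(-0.1474, 0.8339, -0.0372) x2=(-1.6995, -0.4927, 0.5758) x3=(-1.4290, -0.3896, -0.5001) x4=(-1.1449, -1.2739, 0.4687)
step 28: x0=(0.4435, -1.5841, 1.9918) x1=(-0.1466, 0.8281, -0.0312) x2=(-1.6986, -0.4894, 0.5468) x3=(-1.4392, -0.4129, -0.4970) x4=(-1.1371, -1.2665, 0.4821)
step 29: x0=(0.4322, -1.5811, 2.0028) x1=(-0.1461, 0.8219, -0.0251) x2=(-1.6970, -0.4867, 0.5171) x3=(-1.4493, -0.4364, -0.4932) x4=(-1.1297, -1.2582, 0.4954)
step 30: x0=(0.4207, -1.5779, 2.0137) x1=(-0.1459, 0.8153, -0.0189) x2=(-1.6947, -0.4845, 0.4868) x3=(-1.4593, -0.4601, -0.4885) x4=(-1.1226, -1.2493, 0.5084)
step 31: x0=(0.4090, -1.5747, 2.0244) x1=(-0.1459, 0.8084, -0.0127) x2=(-1.6917, -0.4829, 0.4560) x3=(-1.4693, -0.4840, -0.4829) x4=(-1.1158, -1.2396, 0.5212)
step 32: x0=(0.3972, -1.5713, 2.0348) x1=(-0.1462, 0.8012, -0.0065) x2=(-1.6879, -0.4818, 0.4245) x3=(-1.4791, -0.5082, -0.4764) x4=(-1.1094, -1.2291, 0.5337)
step 33: x0=(0.3851, -1.5679, 2.0450) x1=(-0.1468, 0.7936, -0.0002) x2=(-1.6834, -0.4814, 0.3923) x3=(-1.4889, -0.5324, -0.4689) x4=(-1.1033, -1.2180, 0.5458)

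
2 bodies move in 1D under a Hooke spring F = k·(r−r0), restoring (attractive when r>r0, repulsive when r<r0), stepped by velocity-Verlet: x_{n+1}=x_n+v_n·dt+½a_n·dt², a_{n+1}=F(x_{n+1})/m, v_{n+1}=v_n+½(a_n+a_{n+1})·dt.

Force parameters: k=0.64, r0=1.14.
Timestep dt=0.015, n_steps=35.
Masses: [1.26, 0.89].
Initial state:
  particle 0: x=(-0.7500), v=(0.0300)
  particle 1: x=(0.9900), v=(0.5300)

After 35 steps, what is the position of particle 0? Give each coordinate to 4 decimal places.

step 0: x0=(-0.7500) x1=(0.9900)
step 1: x0=(-0.7495) x1=(0.9979)
step 2: x0=(-0.7490) x1=(1.0057)
step 3: x0=(-0.7483) x1=(1.0134)
step 4: x0=(-0.7476) x1=(1.0210)
step 5: x0=(-0.7469) x1=(1.0285)
step 6: x0=(-0.7460) x1=(1.0359)
step 7: x0=(-0.7451) x1=(1.0432)
step 8: x0=(-0.7441) x1=(1.0504)
step 9: x0=(-0.7431) x1=(1.0575)
step 10: x0=(-0.7419) x1=(1.0645)
step 11: x0=(-0.7407) x1=(1.0713)
step 12: x0=(-0.7394) x1=(1.0781)
step 13: x0=(-0.7381) x1=(1.0847)
step 14: x0=(-0.7366) x1=(1.0913)
step 15: x0=(-0.7351) x1=(1.0977)
step 16: x0=(-0.7335) x1=(1.1040)
step 17: x0=(-0.7318) x1=(1.1102)
step 18: x0=(-0.7300) x1=(1.1163)
step 19: x0=(-0.7282) x1=(1.1223)
step 20: x0=(-0.7263) x1=(1.1282)
step 21: x0=(-0.7243) x1=(1.1339)
step 22: x0=(-0.7222) x1=(1.1395)
step 23: x0=(-0.7200) x1=(1.1450)
step 24: x0=(-0.7178) x1=(1.1504)
step 25: x0=(-0.7154) x1=(1.1557)
step 26: x0=(-0.7130) x1=(1.1609)
step 27: x0=(-0.7105) x1=(1.1659)
step 28: x0=(-0.7079) x1=(1.1708)
step 29: x0=(-0.7052) x1=(1.1756)
step 30: x0=(-0.7025) x1=(1.1803)
step 31: x0=(-0.6996) x1=(1.1849)
step 32: x0=(-0.6967) x1=(1.1893)
step 33: x0=(-0.6937) x1=(1.1936)
step 34: x0=(-0.6906) x1=(1.1978)
step 35: x0=(-0.6874) x1=(1.2019)

(-0.6874)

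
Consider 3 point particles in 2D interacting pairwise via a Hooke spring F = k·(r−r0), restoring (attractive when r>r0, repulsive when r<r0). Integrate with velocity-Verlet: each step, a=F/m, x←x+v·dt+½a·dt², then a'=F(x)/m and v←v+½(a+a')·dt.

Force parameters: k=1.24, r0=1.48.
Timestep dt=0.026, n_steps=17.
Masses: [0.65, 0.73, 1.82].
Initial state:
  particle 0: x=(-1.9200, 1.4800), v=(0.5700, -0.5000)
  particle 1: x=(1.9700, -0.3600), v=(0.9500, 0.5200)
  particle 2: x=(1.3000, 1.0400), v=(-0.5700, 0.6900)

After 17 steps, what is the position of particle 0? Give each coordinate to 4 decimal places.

step 0: x0=(-1.9200, 1.4800) x1=(1.9700, -0.3600) x2=(1.3000, 1.0400)
step 1: x0=(-1.9024, 1.4661) x1=(1.9932, -0.3457) x2=(1.2848, 1.0580)
step 2: x0=(-1.8793, 1.4503) x1=(2.0135, -0.3300) x2=(1.2688, 1.0760)
step 3: x0=(-1.8507, 1.4328) x1=(2.0307, -0.3129) x2=(1.2521, 1.0941)
step 4: x0=(-1.8168, 1.4136) x1=(2.0450, -0.2943) x2=(1.2346, 1.1122)
step 5: x0=(-1.7776, 1.3928) x1=(2.0563, -0.2743) x2=(1.2164, 1.1304)
step 6: x0=(-1.7333, 1.3704) x1=(2.0647, -0.2529) x2=(1.1976, 1.1485)
step 7: x0=(-1.6839, 1.3465) x1=(2.0701, -0.2301) x2=(1.1782, 1.1666)
step 8: x0=(-1.6297, 1.3212) x1=(2.0728, -0.2060) x2=(1.1581, 1.1847)
step 9: x0=(-1.5707, 1.2946) x1=(2.0726, -0.1807) x2=(1.1375, 1.2028)
step 10: x0=(-1.5073, 1.2667) x1=(2.0697, -0.1540) x2=(1.1164, 1.2208)
step 11: x0=(-1.4395, 1.2377) x1=(2.0641, -0.1263) x2=(1.0948, 1.2387)
step 12: x0=(-1.3677, 1.2076) x1=(2.0560, -0.0973) x2=(1.0728, 1.2566)
step 13: x0=(-1.2919, 1.1766) x1=(2.0454, -0.0673) x2=(1.0504, 1.2743)
step 14: x0=(-1.2126, 1.1447) x1=(2.0324, -0.0363) x2=(1.0276, 1.2920)
step 15: x0=(-1.1298, 1.1119) x1=(2.0172, -0.0044) x2=(1.0046, 1.3096)
step 16: x0=(-1.0440, 1.0784) x1=(1.9998, 0.0284) x2=(0.9812, 1.3271)
step 17: x0=(-0.9553, 1.0443) x1=(1.9805, 0.0621) x2=(0.9577, 1.3445)

(-0.9553, 1.0443)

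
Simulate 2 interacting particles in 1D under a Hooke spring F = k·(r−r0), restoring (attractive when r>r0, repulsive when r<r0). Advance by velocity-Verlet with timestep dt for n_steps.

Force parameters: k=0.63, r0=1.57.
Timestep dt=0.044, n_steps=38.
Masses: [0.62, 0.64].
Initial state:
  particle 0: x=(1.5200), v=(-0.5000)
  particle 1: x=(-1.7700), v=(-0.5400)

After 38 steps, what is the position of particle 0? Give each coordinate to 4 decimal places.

(-0.8369)

step 0: x0=(1.5200) x1=(-1.7700)
step 1: x0=(1.4963) x1=(-1.7921)
step 2: x0=(1.4692) x1=(-1.8110)
step 3: x0=(1.4388) x1=(-1.8266)
step 4: x0=(1.4050) x1=(-1.8389)
step 5: x0=(1.3680) x1=(-1.8481)
step 6: x0=(1.3277) x1=(-1.8541)
step 7: x0=(1.2842) x1=(-1.8571)
step 8: x0=(1.2376) x1=(-1.8570)
step 9: x0=(1.1881) x1=(-1.8541)
step 10: x0=(1.1356) x1=(-1.8483)
step 11: x0=(1.0804) x1=(-1.8399)
step 12: x0=(1.0225) x1=(-1.8289)
step 13: x0=(0.9620) x1=(-1.8154)
step 14: x0=(0.8992) x1=(-1.7997)
step 15: x0=(0.8342) x1=(-1.7817)
step 16: x0=(0.7672) x1=(-1.7618)
step 17: x0=(0.6982) x1=(-1.7401)
step 18: x0=(0.6275) x1=(-1.7167)
step 19: x0=(0.5553) x1=(-1.6919)
step 20: x0=(0.4818) x1=(-1.6657)
step 21: x0=(0.4072) x1=(-1.6385)
step 22: x0=(0.3316) x1=(-1.6103)
step 23: x0=(0.2552) x1=(-1.5814)
step 24: x0=(0.1784) x1=(-1.5521)
step 25: x0=(0.1012) x1=(-1.5224)
step 26: x0=(0.0240) x1=(-1.4926)
step 27: x0=(-0.0532) x1=(-1.4629)
step 28: x0=(-0.1301) x1=(-1.4335)
step 29: x0=(-0.2064) x1=(-1.4047)
step 30: x0=(-0.2820) x1=(-1.3765)
step 31: x0=(-0.3566) x1=(-1.3492)
step 32: x0=(-0.4302) x1=(-1.3231)
step 33: x0=(-0.5024) x1=(-1.2982)
step 34: x0=(-0.5730) x1=(-1.2748)
step 35: x0=(-0.6420) x1=(-1.2531)
step 36: x0=(-0.7091) x1=(-1.2332)
step 37: x0=(-0.7741) x1=(-1.2153)
step 38: x0=(-0.8369) x1=(-1.1995)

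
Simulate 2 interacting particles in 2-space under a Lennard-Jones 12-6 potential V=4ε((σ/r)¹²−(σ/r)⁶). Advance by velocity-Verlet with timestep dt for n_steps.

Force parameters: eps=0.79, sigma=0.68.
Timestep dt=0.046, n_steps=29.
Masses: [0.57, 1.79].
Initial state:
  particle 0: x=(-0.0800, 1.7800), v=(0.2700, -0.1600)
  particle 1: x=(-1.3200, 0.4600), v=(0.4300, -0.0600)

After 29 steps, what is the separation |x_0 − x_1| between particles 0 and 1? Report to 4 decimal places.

1.4774

step 0: x0=(-0.0800, 1.7800) x1=(-1.3200, 0.4600)
step 1: x0=(-0.0676, 1.7726) x1=(-1.3002, 0.4573)
step 2: x0=(-0.0553, 1.7651) x1=(-1.2804, 0.4545)
step 3: x0=(-0.0431, 1.7576) x1=(-1.2606, 0.4518)
step 4: x0=(-0.0309, 1.7499) x1=(-1.2407, 0.4492)
step 5: x0=(-0.0189, 1.7422) x1=(-1.2208, 0.4465)
step 6: x0=(-0.0069, 1.7343) x1=(-1.2009, 0.4439)
step 7: x0=(0.0050, 1.7264) x1=(-1.1809, 0.4413)
step 8: x0=(0.0168, 1.7183) x1=(-1.1609, 0.4388)
step 9: x0=(0.0285, 1.7102) x1=(-1.1409, 0.4363)
step 10: x0=(0.0401, 1.7019) x1=(-1.1209, 0.4338)
step 11: x0=(0.0515, 1.6936) x1=(-1.1008, 0.4314)
step 12: x0=(0.0629, 1.6851) x1=(-1.0807, 0.4290)
step 13: x0=(0.0742, 1.6765) x1=(-1.0605, 0.4266)
step 14: x0=(0.0853, 1.6677) x1=(-1.0404, 0.4243)
step 15: x0=(0.0963, 1.6589) x1=(-1.0201, 0.4220)
step 16: x0=(0.1072, 1.6498) x1=(-0.9999, 0.4198)
step 17: x0=(0.1180, 1.6407) x1=(-0.9796, 0.4176)
step 18: x0=(0.1286, 1.6313) x1=(-0.9592, 0.4155)
step 19: x0=(0.1391, 1.6218) x1=(-0.9388, 0.4134)
step 20: x0=(0.1494, 1.6122) x1=(-0.9183, 0.4114)
step 21: x0=(0.1595, 1.6023) x1=(-0.8978, 0.4094)
step 22: x0=(0.1695, 1.5922) x1=(-0.8773, 0.4075)
step 23: x0=(0.1793, 1.5820) x1=(-0.8567, 0.4057)
step 24: x0=(0.1889, 1.5715) x1=(-0.8360, 0.4039)
step 25: x0=(0.1982, 1.5608) x1=(-0.8152, 0.4022)
step 26: x0=(0.2074, 1.5498) x1=(-0.7944, 0.4006)
step 27: x0=(0.2163, 1.5385) x1=(-0.7735, 0.3991)
step 28: x0=(0.2250, 1.5270) x1=(-0.7525, 0.3977)
step 29: x0=(0.2334, 1.5151) x1=(-0.7315, 0.3963)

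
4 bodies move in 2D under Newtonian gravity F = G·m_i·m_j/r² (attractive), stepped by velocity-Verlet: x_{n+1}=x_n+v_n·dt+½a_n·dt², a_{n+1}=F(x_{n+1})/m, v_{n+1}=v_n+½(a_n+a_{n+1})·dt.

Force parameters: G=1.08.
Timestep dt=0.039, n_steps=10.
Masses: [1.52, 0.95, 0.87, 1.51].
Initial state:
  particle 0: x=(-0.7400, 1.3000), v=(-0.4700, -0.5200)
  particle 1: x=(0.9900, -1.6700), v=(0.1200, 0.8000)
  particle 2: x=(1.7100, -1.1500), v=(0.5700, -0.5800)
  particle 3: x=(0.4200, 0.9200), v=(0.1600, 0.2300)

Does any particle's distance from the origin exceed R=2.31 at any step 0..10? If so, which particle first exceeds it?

step 0: x0=(-0.7400, 1.3000) x1=(0.9900, -1.6700) x2=(1.7100, -1.1500) x3=(0.4200, 0.9200)
step 1: x0=(-0.7575, 1.2794) x1=(0.9953, -1.6380) x2=(1.7312, -1.1729) x3=(0.4255, 0.9290)
step 2: x0=(-0.7732, 1.2581) x1=(1.0021, -1.6045) x2=(1.7504, -1.1965) x3=(0.4297, 0.9381)
step 3: x0=(-0.7873, 1.2362) x1=(1.0103, -1.5694) x2=(1.7673, -1.2206) x3=(0.4324, 0.9472)
step 4: x0=(-0.7996, 1.2137) x1=(1.0202, -1.5330) x2=(1.7818, -1.2452) x3=(0.4338, 0.9562)
step 5: x0=(-0.8103, 1.1907) x1=(1.0320, -1.4953) x2=(1.7938, -1.2702) x3=(0.4338, 0.9651)
step 6: x0=(-0.8192, 1.1672) x1=(1.0456, -1.4563) x2=(1.8031, -1.2954) x3=(0.4324, 0.9739)
step 7: x0=(-0.8265, 1.1433) x1=(1.0614, -1.4162) x2=(1.8095, -1.3207) x3=(0.4296, 0.9825)
step 8: x0=(-0.8321, 1.1191) x1=(1.0794, -1.3753) x2=(1.8129, -1.3460) x3=(0.4255, 0.9909)
step 9: x0=(-0.8359, 1.0944) x1=(1.0998, -1.3336) x2=(1.8130, -1.3710) x3=(0.4200, 0.9990)
step 10: x0=(-0.8380, 1.0694) x1=(1.1227, -1.2915) x2=(1.8098, -1.3953) x3=(0.4131, 1.0068)

no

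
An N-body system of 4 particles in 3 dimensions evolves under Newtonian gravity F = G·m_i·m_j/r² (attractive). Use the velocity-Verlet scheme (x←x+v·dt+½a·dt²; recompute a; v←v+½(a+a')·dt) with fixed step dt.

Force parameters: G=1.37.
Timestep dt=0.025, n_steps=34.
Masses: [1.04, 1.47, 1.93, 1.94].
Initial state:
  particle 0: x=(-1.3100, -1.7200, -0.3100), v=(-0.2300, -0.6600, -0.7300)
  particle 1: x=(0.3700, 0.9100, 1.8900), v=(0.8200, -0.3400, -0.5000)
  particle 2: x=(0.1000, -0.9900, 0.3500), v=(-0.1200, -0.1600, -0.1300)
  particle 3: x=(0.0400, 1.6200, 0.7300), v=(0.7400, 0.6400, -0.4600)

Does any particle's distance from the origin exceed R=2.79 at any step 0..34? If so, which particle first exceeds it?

no

step 0: x0=(-1.3100, -1.7200, -0.3100) x1=(0.3700, 0.9100, 1.8900) x2=(0.1000, -0.9900, 0.3500) x3=(0.0400, 1.6200, 0.7300)
step 1: x0=(-1.3155, -1.7363, -0.3281) x1=(0.3904, 0.9016, 1.8770) x2=(0.0969, -0.9939, 0.3468) x3=(0.0586, 1.6357, 0.7187)
step 2: x0=(-1.3204, -1.7522, -0.3459) x1=(0.4105, 0.8934, 1.8632) x2=(0.0936, -0.9975, 0.3436) x3=(0.0773, 1.6508, 0.7080)
step 3: x0=(-1.3249, -1.7677, -0.3634) x1=(0.4303, 0.8853, 1.8485) x2=(0.0900, -1.0008, 0.3405) x3=(0.0961, 1.6652, 0.6976)
step 4: x0=(-1.3288, -1.7828, -0.3806) x1=(0.4500, 0.8775, 1.8329) x2=(0.0863, -1.0039, 0.3374) x3=(0.1150, 1.6791, 0.6877)
step 5: x0=(-1.3322, -1.7976, -0.3976) x1=(0.4693, 0.8698, 1.8165) x2=(0.0823, -1.0067, 0.3343) x3=(0.1341, 1.6923, 0.6783)
step 6: x0=(-1.3351, -1.8119, -0.4142) x1=(0.4884, 0.8623, 1.7992) x2=(0.0782, -1.0092, 0.3313) x3=(0.1533, 1.7049, 0.6693)
step 7: x0=(-1.3376, -1.8259, -0.4305) x1=(0.5072, 0.8550, 1.7811) x2=(0.0739, -1.0115, 0.3284) x3=(0.1726, 1.7169, 0.6607)
step 8: x0=(-1.3395, -1.8395, -0.4466) x1=(0.5258, 0.8480, 1.7622) x2=(0.0694, -1.0135, 0.3255) x3=(0.1919, 1.7283, 0.6525)
step 9: x0=(-1.3410, -1.8527, -0.4624) x1=(0.5441, 0.8411, 1.7425) x2=(0.0648, -1.0152, 0.3226) x3=(0.2115, 1.7390, 0.6448)
step 10: x0=(-1.3421, -1.8655, -0.4778) x1=(0.5622, 0.8345, 1.7221) x2=(0.0600, -1.0167, 0.3198) x3=(0.2311, 1.7492, 0.6374)
step 11: x0=(-1.3426, -1.8780, -0.4930) x1=(0.5799, 0.8281, 1.7008) x2=(0.0550, -1.0180, 0.3170) x3=(0.2508, 1.7587, 0.6305)
step 12: x0=(-1.3427, -1.8901, -0.5079) x1=(0.5974, 0.8219, 1.6787) x2=(0.0500, -1.0189, 0.3142) x3=(0.2706, 1.7675, 0.6239)
step 13: x0=(-1.3424, -1.9018, -0.5225) x1=(0.6147, 0.8160, 1.6559) x2=(0.0448, -1.0197, 0.3115) x3=(0.2905, 1.7757, 0.6178)
step 14: x0=(-1.3416, -1.9131, -0.5369) x1=(0.6316, 0.8103, 1.6323) x2=(0.0394, -1.0201, 0.3088) x3=(0.3105, 1.7833, 0.6120)
step 15: x0=(-1.3404, -1.9241, -0.5509) x1=(0.6483, 0.8048, 1.6079) x2=(0.0340, -1.0203, 0.3062) x3=(0.3306, 1.7902, 0.6067)
step 16: x0=(-1.3388, -1.9347, -0.5646) x1=(0.6647, 0.7997, 1.5828) x2=(0.0284, -1.0202, 0.3035) x3=(0.3508, 1.7965, 0.6017)
step 17: x0=(-1.3367, -1.9450, -0.5781) x1=(0.6808, 0.7948, 1.5569) x2=(0.0228, -1.0199, 0.3010) x3=(0.3710, 1.8021, 0.5971)
step 18: x0=(-1.3342, -1.9548, -0.5912) x1=(0.6966, 0.7902, 1.5303) x2=(0.0170, -1.0193, 0.2984) x3=(0.3914, 1.8070, 0.5929)
step 19: x0=(-1.3313, -1.9643, -0.6041) x1=(0.7122, 0.7860, 1.5029) x2=(0.0112, -1.0185, 0.2959) x3=(0.4119, 1.8112, 0.5890)
step 20: x0=(-1.3280, -1.9735, -0.6167) x1=(0.7274, 0.7820, 1.4748) x2=(0.0053, -1.0173, 0.2934) x3=(0.4324, 1.8148, 0.5856)
step 21: x0=(-1.3242, -1.9822, -0.6290) x1=(0.7423, 0.7784, 1.4460) x2=(-0.0007, -1.0160, 0.2909) x3=(0.4530, 1.8176, 0.5825)
step 22: x0=(-1.3201, -1.9906, -0.6410) x1=(0.7568, 0.7751, 1.4164) x2=(-0.0068, -1.0143, 0.2884) x3=(0.4738, 1.8196, 0.5798)
step 23: x0=(-1.3156, -1.9987, -0.6527) x1=(0.7711, 0.7723, 1.3861) x2=(-0.0129, -1.0124, 0.2860) x3=(0.4946, 1.8210, 0.5775)
step 24: x0=(-1.3106, -2.0063, -0.6641) x1=(0.7850, 0.7698, 1.3550) x2=(-0.0190, -1.0103, 0.2836) x3=(0.5155, 1.8215, 0.5755)
step 25: x0=(-1.3053, -2.0136, -0.6752) x1=(0.7986, 0.7678, 1.3232) x2=(-0.0252, -1.0078, 0.2812) x3=(0.5365, 1.8213, 0.5740)
step 26: x0=(-1.2996, -2.0205, -0.6860) x1=(0.8119, 0.7662, 1.2907) x2=(-0.0315, -1.0051, 0.2788) x3=(0.5575, 1.8202, 0.5728)
step 27: x0=(-1.2935, -2.0271, -0.6965) x1=(0.8247, 0.7651, 1.2575) x2=(-0.0377, -1.0022, 0.2764) x3=(0.5787, 1.8184, 0.5720)
step 28: x0=(-1.2870, -2.0332, -0.7067) x1=(0.8373, 0.7645, 1.2235) x2=(-0.0440, -0.9990, 0.2741) x3=(0.5999, 1.8156, 0.5716)
step 29: x0=(-1.2801, -2.0390, -0.7166) x1=(0.8495, 0.7645, 1.1888) x2=(-0.0503, -0.9955, 0.2717) x3=(0.6213, 1.8120, 0.5715)
step 30: x0=(-1.2729, -2.0444, -0.7262) x1=(0.8613, 0.7651, 1.1534) x2=(-0.0566, -0.9917, 0.2693) x3=(0.6427, 1.8075, 0.5719)
step 31: x0=(-1.2652, -2.0494, -0.7356) x1=(0.8727, 0.7663, 1.1173) x2=(-0.0630, -0.9877, 0.2670) x3=(0.6642, 1.8020, 0.5726)
step 32: x0=(-1.2573, -2.0540, -0.7446) x1=(0.8837, 0.7682, 1.0805) x2=(-0.0693, -0.9834, 0.2646) x3=(0.6858, 1.7954, 0.5736)
step 33: x0=(-1.2489, -2.0583, -0.7532) x1=(0.8943, 0.7709, 1.0430) x2=(-0.0756, -0.9788, 0.2622) x3=(0.7075, 1.7879, 0.5751)
step 34: x0=(-1.2402, -2.0621, -0.7616) x1=(0.9046, 0.7744, 1.0048) x2=(-0.0818, -0.9740, 0.2599) x3=(0.7293, 1.7792, 0.5769)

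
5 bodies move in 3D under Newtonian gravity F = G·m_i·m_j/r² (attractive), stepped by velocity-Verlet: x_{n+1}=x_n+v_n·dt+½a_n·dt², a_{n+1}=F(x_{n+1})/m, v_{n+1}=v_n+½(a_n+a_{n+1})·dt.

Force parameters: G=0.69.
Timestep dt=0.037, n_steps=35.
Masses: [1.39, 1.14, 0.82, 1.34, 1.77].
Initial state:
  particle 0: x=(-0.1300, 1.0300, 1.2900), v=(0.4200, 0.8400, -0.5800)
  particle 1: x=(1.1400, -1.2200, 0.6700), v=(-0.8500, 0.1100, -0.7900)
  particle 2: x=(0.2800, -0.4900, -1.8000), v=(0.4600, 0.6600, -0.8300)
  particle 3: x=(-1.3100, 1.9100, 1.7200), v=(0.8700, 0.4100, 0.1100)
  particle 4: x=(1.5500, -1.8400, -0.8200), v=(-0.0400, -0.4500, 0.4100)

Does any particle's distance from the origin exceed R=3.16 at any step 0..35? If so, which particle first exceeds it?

step 0: x0=(-0.1300, 1.0300, 1.2900) x1=(1.1400, -1.2200, 0.6700) x2=(0.2800, -0.4900, -1.8000) x3=(-1.3100, 1.9100, 1.7200) x4=(1.5500, -1.8400, -0.8200)
step 1: x0=(-0.1146, 1.0611, 1.2685) x1=(1.1085, -1.2159, 0.6405) x2=(0.2971, -0.4657, -1.8305) x3=(-1.2776, 1.9250, 1.7240) x4=(1.5484, -1.8565, -0.8047)
step 2: x0=(-0.0995, 1.0923, 1.2471) x1=(1.0771, -1.2118, 0.6104) x2=(0.3145, -0.4416, -1.8605) x3=(-1.2446, 1.9395, 1.7277) x4=(1.5465, -1.8726, -0.7890)
step 3: x0=(-0.0847, 1.1236, 1.2257) x1=(1.0457, -1.2078, 0.5797) x2=(0.3321, -0.4176, -1.8901) x3=(-1.2111, 1.9536, 1.7311) x4=(1.5444, -1.8883, -0.7730)
step 4: x0=(-0.0702, 1.1549, 1.2043) x1=(1.0143, -1.2037, 0.5484) x2=(0.3499, -0.3939, -1.9192) x3=(-1.1771, 1.9672, 1.7343) x4=(1.5419, -1.9037, -0.7566)
step 5: x0=(-0.0561, 1.1863, 1.1830) x1=(0.9830, -1.1997, 0.5166) x2=(0.3678, -0.3704, -1.9479) x3=(-1.1425, 1.9804, 1.7372) x4=(1.5392, -1.9187, -0.7399)
step 6: x0=(-0.0423, 1.2179, 1.1618) x1=(0.9518, -1.1958, 0.4841) x2=(0.3859, -0.3470, -1.9761) x3=(-1.1075, 1.9931, 1.7397) x4=(1.5362, -1.9332, -0.7229)
step 7: x0=(-0.0288, 1.2495, 1.1407) x1=(0.9208, -1.1919, 0.4511) x2=(0.4042, -0.3239, -2.0039) x3=(-1.0718, 2.0054, 1.7420) x4=(1.5329, -1.9474, -0.7055)
step 8: x0=(-0.0157, 1.2811, 1.1197) x1=(0.8900, -1.1882, 0.4174) x2=(0.4226, -0.3009, -2.0312) x3=(-1.0356, 2.0172, 1.7439) x4=(1.5293, -1.9611, -0.6878)
step 9: x0=(-0.0030, 1.3129, 1.0989) x1=(0.8593, -1.1846, 0.3832) x2=(0.4411, -0.2781, -2.0581) x3=(-0.9989, 2.0286, 1.7454) x4=(1.5254, -1.9744, -0.6697)
step 10: x0=(0.0093, 1.3448, 1.0782) x1=(0.8289, -1.1811, 0.3484) x2=(0.4598, -0.2554, -2.0845) x3=(-0.9616, 2.0395, 1.7465) x4=(1.5211, -1.9872, -0.6513)
step 11: x0=(0.0213, 1.3768, 1.0577) x1=(0.7987, -1.1778, 0.3130) x2=(0.4786, -0.2330, -2.1105) x3=(-0.9237, 2.0499, 1.7472) x4=(1.5165, -1.9995, -0.6326)
step 12: x0=(0.0328, 1.4089, 1.0375) x1=(0.7689, -1.1747, 0.2771) x2=(0.4974, -0.2107, -2.1361) x3=(-0.8853, 2.0598, 1.7474) x4=(1.5115, -2.0114, -0.6135)
step 13: x0=(0.0440, 1.4411, 1.0175) x1=(0.7394, -1.1718, 0.2406) x2=(0.5164, -0.1885, -2.1612) x3=(-0.8463, 2.0693, 1.7472) x4=(1.5062, -2.0228, -0.5941)
step 14: x0=(0.0547, 1.4734, 0.9977) x1=(0.7102, -1.1692, 0.2036) x2=(0.5354, -0.1665, -2.1859) x3=(-0.8067, 2.0782, 1.7464) x4=(1.5005, -2.0337, -0.5745)
step 15: x0=(0.0650, 1.5058, 0.9783) x1=(0.6815, -1.1667, 0.1662) x2=(0.5545, -0.1447, -2.2102) x3=(-0.7665, 2.0867, 1.7451) x4=(1.4944, -2.0440, -0.5545)
step 16: x0=(0.0748, 1.5384, 0.9593) x1=(0.6532, -1.1646, 0.1282) x2=(0.5737, -0.1230, -2.2341) x3=(-0.7257, 2.0947, 1.7433) x4=(1.4879, -2.0539, -0.5343)
step 17: x0=(0.0842, 1.5711, 0.9406) x1=(0.6253, -1.1628, 0.0898) x2=(0.5929, -0.1015, -2.2575) x3=(-0.6843, 2.1021, 1.7408) x4=(1.4809, -2.0632, -0.5139)
step 18: x0=(0.0931, 1.6039, 0.9223) x1=(0.5979, -1.1612, 0.0510) x2=(0.6121, -0.0801, -2.2805) x3=(-0.6423, 2.1091, 1.7377) x4=(1.4736, -2.0720, -0.4932)
step 19: x0=(0.1016, 1.6368, 0.9045) x1=(0.5711, -1.1600, 0.0119) x2=(0.6314, -0.0589, -2.3031) x3=(-0.5997, 2.1156, 1.7339) x4=(1.4658, -2.0802, -0.4723)
step 20: x0=(0.1096, 1.6699, 0.8873) x1=(0.5447, -1.1591, -0.0277) x2=(0.6507, -0.0378, -2.3253) x3=(-0.5565, 2.1215, 1.7293) x4=(1.4575, -2.0878, -0.4512)
step 21: x0=(0.1171, 1.7031, 0.8705) x1=(0.5189, -1.1586, -0.0675) x2=(0.6700, -0.0169, -2.3471) x3=(-0.5127, 2.1270, 1.7240) x4=(1.4488, -2.0949, -0.4299)
step 22: x0=(0.1242, 1.7365, 0.8544) x1=(0.4937, -1.1584, -0.1075) x2=(0.6894, 0.0039, -2.3685) x3=(-0.4683, 2.1320, 1.7178) x4=(1.4397, -2.1014, -0.4085)
step 23: x0=(0.1307, 1.7700, 0.8390) x1=(0.4691, -1.1586, -0.1478) x2=(0.7087, 0.0245, -2.3894) x3=(-0.4233, 2.1364, 1.7107) x4=(1.4301, -2.1074, -0.3870)
step 24: x0=(0.1368, 1.8036, 0.8242) x1=(0.4451, -1.1591, -0.1883) x2=(0.7281, 0.0450, -2.4100) x3=(-0.3777, 2.1404, 1.7027) x4=(1.4200, -2.1128, -0.3654)
step 25: x0=(0.1424, 1.8374, 0.8103) x1=(0.4217, -1.1600, -0.2289) x2=(0.7474, 0.0654, -2.4301) x3=(-0.3315, 2.1439, 1.6936) x4=(1.4095, -2.1177, -0.3438)
step 26: x0=(0.1475, 1.8713, 0.7972) x1=(0.3989, -1.1613, -0.2696) x2=(0.7668, 0.0857, -2.4499) x3=(-0.2847, 2.1469, 1.6834) x4=(1.3985, -2.1219, -0.3221)
step 27: x0=(0.1521, 1.9053, 0.7851) x1=(0.3767, -1.1629, -0.3103) x2=(0.7861, 0.1058, -2.4693) x3=(-0.2373, 2.1494, 1.6721) x4=(1.3870, -2.1257, -0.3005)
step 28: x0=(0.1563, 1.9395, 0.7740) x1=(0.3551, -1.1649, -0.3511) x2=(0.8054, 0.1258, -2.4883) x3=(-0.1894, 2.1515, 1.6595) x4=(1.3751, -2.1289, -0.2788)
step 29: x0=(0.1601, 1.9737, 0.7640) x1=(0.3342, -1.1672, -0.3918) x2=(0.8246, 0.1456, -2.5069) x3=(-0.1409, 2.1532, 1.6455) x4=(1.3628, -2.1315, -0.2572)
step 30: x0=(0.1634, 2.0080, 0.7553) x1=(0.3139, -1.1698, -0.4325) x2=(0.8439, 0.1653, -2.5252) x3=(-0.0920, 2.1544, 1.6301) x4=(1.3500, -2.1337, -0.2356)
step 31: x0=(0.1664, 2.0423, 0.7478) x1=(0.2941, -1.1727, -0.4731) x2=(0.8631, 0.1849, -2.5430) x3=(-0.0426, 2.1552, 1.6132) x4=(1.3368, -2.1353, -0.2142)
step 32: x0=(0.1690, 2.0766, 0.7417) x1=(0.2750, -1.1759, -0.5135) x2=(0.8822, 0.2044, -2.5605) x3=(0.0072, 2.1558, 1.5945) x4=(1.3232, -2.1364, -0.1928)
step 33: x0=(0.1714, 2.1110, 0.7372) x1=(0.2565, -1.1795, -0.5538) x2=(0.9013, 0.2237, -2.5777) x3=(0.0574, 2.1560, 1.5741) x4=(1.3092, -2.1370, -0.1716)
step 34: x0=(0.1735, 2.1452, 0.7344) x1=(0.2385, -1.1832, -0.5939) x2=(0.9204, 0.2429, -2.5944) x3=(0.1079, 2.1560, 1.5518) x4=(1.2947, -2.1372, -0.1505)
step 35: x0=(0.1756, 2.1792, 0.7333) x1=(0.2211, -1.1873, -0.6338) x2=(0.9394, 0.2620, -2.6109) x3=(0.1585, 2.1558, 1.5274) x4=(1.2799, -2.1368, -0.1296)

no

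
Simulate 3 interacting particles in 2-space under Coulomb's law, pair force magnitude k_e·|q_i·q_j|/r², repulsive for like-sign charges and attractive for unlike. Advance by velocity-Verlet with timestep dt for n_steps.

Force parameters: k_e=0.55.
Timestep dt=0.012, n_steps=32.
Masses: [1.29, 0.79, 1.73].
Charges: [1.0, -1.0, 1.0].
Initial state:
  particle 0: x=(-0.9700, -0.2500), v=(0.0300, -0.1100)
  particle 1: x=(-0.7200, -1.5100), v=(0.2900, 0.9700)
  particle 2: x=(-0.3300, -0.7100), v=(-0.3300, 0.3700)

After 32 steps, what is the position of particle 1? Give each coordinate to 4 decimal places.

(-0.5821, -1.0123)

step 0: x0=(-0.9700, -0.2500) x1=(-0.7200, -1.5100) x2=(-0.3300, -0.7100)
step 1: x0=(-0.9697, -0.2513) x1=(-0.7165, -1.4983) x2=(-0.3339, -0.7056)
step 2: x0=(-0.9694, -0.2526) x1=(-0.7130, -1.4864) x2=(-0.3379, -0.7013)
step 3: x0=(-0.9693, -0.2539) x1=(-0.7094, -1.4743) x2=(-0.3417, -0.6971)
step 4: x0=(-0.9692, -0.2551) x1=(-0.7057, -1.4620) x2=(-0.3456, -0.6930)
step 5: x0=(-0.9691, -0.2563) x1=(-0.7020, -1.4496) x2=(-0.3494, -0.6890)
step 6: x0=(-0.9692, -0.2575) x1=(-0.6983, -1.4369) x2=(-0.3531, -0.6851)
step 7: x0=(-0.9693, -0.2587) x1=(-0.6946, -1.4240) x2=(-0.3568, -0.6814)
step 8: x0=(-0.9696, -0.2599) x1=(-0.6907, -1.4110) x2=(-0.3605, -0.6777)
step 9: x0=(-0.9699, -0.2610) x1=(-0.6869, -1.3977) x2=(-0.3642, -0.6741)
step 10: x0=(-0.9703, -0.2621) x1=(-0.6830, -1.3842) x2=(-0.3678, -0.6707)
step 11: x0=(-0.9707, -0.2632) x1=(-0.6790, -1.3705) x2=(-0.3713, -0.6674)
step 12: x0=(-0.9713, -0.2643) x1=(-0.6750, -1.3566) x2=(-0.3748, -0.6641)
step 13: x0=(-0.9719, -0.2654) x1=(-0.6709, -1.3424) x2=(-0.3783, -0.6611)
step 14: x0=(-0.9727, -0.2664) x1=(-0.6668, -1.3280) x2=(-0.3817, -0.6581)
step 15: x0=(-0.9735, -0.2674) x1=(-0.6627, -1.3133) x2=(-0.3851, -0.6553)
step 16: x0=(-0.9744, -0.2684) x1=(-0.6585, -1.2984) x2=(-0.3885, -0.6526)
step 17: x0=(-0.9754, -0.2694) x1=(-0.6542, -1.2831) x2=(-0.3918, -0.6500)
step 18: x0=(-0.9765, -0.2704) x1=(-0.6499, -1.2677) x2=(-0.3950, -0.6476)
step 19: x0=(-0.9776, -0.2713) x1=(-0.6455, -1.2519) x2=(-0.3983, -0.6453)
step 20: x0=(-0.9789, -0.2722) x1=(-0.6411, -1.2358) x2=(-0.4015, -0.6432)
step 21: x0=(-0.9803, -0.2732) x1=(-0.6366, -1.2194) x2=(-0.4046, -0.6413)
step 22: x0=(-0.9817, -0.2741) x1=(-0.6320, -1.2026) x2=(-0.4077, -0.6395)
step 23: x0=(-0.9833, -0.2749) x1=(-0.6274, -1.1855) x2=(-0.4108, -0.6378)
step 24: x0=(-0.9849, -0.2758) x1=(-0.6227, -1.1681) x2=(-0.4138, -0.6364)
step 25: x0=(-0.9866, -0.2767) x1=(-0.6179, -1.1502) x2=(-0.4168, -0.6351)
step 26: x0=(-0.9884, -0.2776) x1=(-0.6131, -1.1320) x2=(-0.4198, -0.6340)
step 27: x0=(-0.9903, -0.2784) x1=(-0.6082, -1.1133) x2=(-0.4227, -0.6331)
step 28: x0=(-0.9923, -0.2792) x1=(-0.6032, -1.0942) x2=(-0.4256, -0.6325)
step 29: x0=(-0.9943, -0.2801) x1=(-0.5981, -1.0745) x2=(-0.4285, -0.6321)
step 30: x0=(-0.9965, -0.2809) x1=(-0.5929, -1.0544) x2=(-0.4314, -0.6319)
step 31: x0=(-0.9987, -0.2818) x1=(-0.5875, -1.0336) x2=(-0.4343, -0.6319)
step 32: x0=(-1.0010, -0.2826) x1=(-0.5821, -1.0123) x2=(-0.4371, -0.6323)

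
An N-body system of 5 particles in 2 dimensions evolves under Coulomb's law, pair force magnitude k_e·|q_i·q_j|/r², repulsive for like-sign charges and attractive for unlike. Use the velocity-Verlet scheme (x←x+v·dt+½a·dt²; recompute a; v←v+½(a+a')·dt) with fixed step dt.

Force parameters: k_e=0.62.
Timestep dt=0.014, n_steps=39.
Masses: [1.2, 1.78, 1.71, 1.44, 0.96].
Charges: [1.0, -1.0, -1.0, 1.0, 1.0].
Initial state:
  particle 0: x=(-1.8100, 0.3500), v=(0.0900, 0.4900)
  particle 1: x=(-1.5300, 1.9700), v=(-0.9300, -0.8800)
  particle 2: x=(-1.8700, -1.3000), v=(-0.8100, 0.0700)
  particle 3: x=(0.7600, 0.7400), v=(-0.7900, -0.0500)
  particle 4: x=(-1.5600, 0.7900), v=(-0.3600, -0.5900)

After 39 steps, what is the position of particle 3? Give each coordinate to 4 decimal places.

(0.3388, 0.7145)

step 0: x0=(-1.8100, 0.3500) x1=(-1.5300, 1.9700) x2=(-1.8700, -1.3000) x3=(0.7600, 0.7400) x4=(-1.5600, 0.7900)
step 1: x0=(-1.8088, 0.3567) x1=(-1.5430, 1.9576) x2=(-1.8813, -1.2990) x3=(0.7489, 0.7393) x4=(-1.5649, 0.7820)
step 2: x0=(-1.8079, 0.3630) x1=(-1.5560, 1.9452) x2=(-1.8927, -1.2980) x3=(0.7379, 0.7386) x4=(-1.5696, 0.7745)
step 3: x0=(-1.8072, 0.3689) x1=(-1.5690, 1.9327) x2=(-1.9040, -1.2969) x3=(0.7269, 0.7379) x4=(-1.5741, 0.7675)
step 4: x0=(-1.8068, 0.3745) x1=(-1.5820, 1.9201) x2=(-1.9153, -1.2958) x3=(0.7158, 0.7372) x4=(-1.5782, 0.7612)
step 5: x0=(-1.8066, 0.3796) x1=(-1.5950, 1.9075) x2=(-1.9266, -1.2946) x3=(0.7048, 0.7365) x4=(-1.5821, 0.7554)
step 6: x0=(-1.8067, 0.3842) x1=(-1.6080, 1.8947) x2=(-1.9379, -1.2934) x3=(0.6938, 0.7359) x4=(-1.5857, 0.7503)
step 7: x0=(-1.8071, 0.3884) x1=(-1.6210, 1.8819) x2=(-1.9492, -1.2922) x3=(0.6829, 0.7352) x4=(-1.5889, 0.7458)
step 8: x0=(-1.8078, 0.3921) x1=(-1.6340, 1.8690) x2=(-1.9605, -1.2909) x3=(0.6719, 0.7345) x4=(-1.5918, 0.7420)
step 9: x0=(-1.8088, 0.3953) x1=(-1.6470, 1.8561) x2=(-1.9717, -1.2896) x3=(0.6609, 0.7338) x4=(-1.5944, 0.7390)
step 10: x0=(-1.8102, 0.3979) x1=(-1.6599, 1.8430) x2=(-1.9830, -1.2883) x3=(0.6500, 0.7331) x4=(-1.5965, 0.7366)
step 11: x0=(-1.8119, 0.4001) x1=(-1.6729, 1.8299) x2=(-1.9942, -1.2869) x3=(0.6390, 0.7325) x4=(-1.5983, 0.7350)
step 12: x0=(-1.8140, 0.4017) x1=(-1.6858, 1.8166) x2=(-2.0055, -1.2855) x3=(0.6281, 0.7318) x4=(-1.5997, 0.7342)
step 13: x0=(-1.8165, 0.4028) x1=(-1.6987, 1.8033) x2=(-2.0167, -1.2840) x3=(0.6172, 0.7311) x4=(-1.6007, 0.7341)
step 14: x0=(-1.8193, 0.4034) x1=(-1.7116, 1.7899) x2=(-2.0279, -1.2825) x3=(0.6063, 0.7305) x4=(-1.6013, 0.7347)
step 15: x0=(-1.8225, 0.4034) x1=(-1.7245, 1.7764) x2=(-2.0391, -1.2810) x3=(0.5954, 0.7298) x4=(-1.6015, 0.7361)
step 16: x0=(-1.8261, 0.4029) x1=(-1.7374, 1.7628) x2=(-2.0503, -1.2794) x3=(0.5846, 0.7292) x4=(-1.6013, 0.7383)
step 17: x0=(-1.8300, 0.4020) x1=(-1.7503, 1.7491) x2=(-2.0615, -1.2778) x3=(0.5737, 0.7285) x4=(-1.6007, 0.7412)
step 18: x0=(-1.8343, 0.4005) x1=(-1.7631, 1.7353) x2=(-2.0726, -1.2761) x3=(0.5629, 0.7278) x4=(-1.5998, 0.7448)
step 19: x0=(-1.8390, 0.3986) x1=(-1.7760, 1.7214) x2=(-2.0838, -1.2745) x3=(0.5520, 0.7272) x4=(-1.5984, 0.7491)
step 20: x0=(-1.8439, 0.3962) x1=(-1.7888, 1.7074) x2=(-2.0950, -1.2727) x3=(0.5412, 0.7265) x4=(-1.5968, 0.7541)
step 21: x0=(-1.8492, 0.3934) x1=(-1.8016, 1.6933) x2=(-2.1061, -1.2710) x3=(0.5304, 0.7259) x4=(-1.5948, 0.7598)
step 22: x0=(-1.8548, 0.3903) x1=(-1.8143, 1.6791) x2=(-2.1172, -1.2692) x3=(0.5196, 0.7253) x4=(-1.5926, 0.7660)
step 23: x0=(-1.8607, 0.3867) x1=(-1.8271, 1.6647) x2=(-2.1283, -1.2674) x3=(0.5089, 0.7246) x4=(-1.5900, 0.7729)
step 24: x0=(-1.8669, 0.3828) x1=(-1.8398, 1.6503) x2=(-2.1394, -1.2655) x3=(0.4981, 0.7240) x4=(-1.5872, 0.7804)
step 25: x0=(-1.8734, 0.3786) x1=(-1.8524, 1.6357) x2=(-2.1505, -1.2636) x3=(0.4874, 0.7233) x4=(-1.5842, 0.7884)
step 26: x0=(-1.8801, 0.3741) x1=(-1.8651, 1.6210) x2=(-2.1616, -1.2617) x3=(0.4766, 0.7227) x4=(-1.5810, 0.7970)
step 27: x0=(-1.8871, 0.3693) x1=(-1.8777, 1.6062) x2=(-2.1726, -1.2597) x3=(0.4659, 0.7221) x4=(-1.5776, 0.8060)
step 28: x0=(-1.8942, 0.3642) x1=(-1.8902, 1.5913) x2=(-2.1837, -1.2577) x3=(0.4552, 0.7214) x4=(-1.5740, 0.8156)
step 29: x0=(-1.9016, 0.3589) x1=(-1.9027, 1.5762) x2=(-2.1947, -1.2556) x3=(0.4446, 0.7208) x4=(-1.5703, 0.8257)
step 30: x0=(-1.9092, 0.3534) x1=(-1.9152, 1.5610) x2=(-2.2057, -1.2536) x3=(0.4339, 0.7202) x4=(-1.5665, 0.8362)
step 31: x0=(-1.9170, 0.3476) x1=(-1.9276, 1.5457) x2=(-2.2167, -1.2515) x3=(0.4233, 0.7195) x4=(-1.5626, 0.8472)
step 32: x0=(-1.9250, 0.3417) x1=(-1.9399, 1.5302) x2=(-2.2277, -1.2493) x3=(0.4127, 0.7189) x4=(-1.5586, 0.8586)
step 33: x0=(-1.9332, 0.3356) x1=(-1.9522, 1.5146) x2=(-2.2387, -1.2471) x3=(0.4020, 0.7183) x4=(-1.5547, 0.8704)
step 34: x0=(-1.9415, 0.3293) x1=(-1.9643, 1.4988) x2=(-2.2497, -1.2449) x3=(0.3915, 0.7177) x4=(-1.5506, 0.8826)
step 35: x0=(-1.9499, 0.3229) x1=(-1.9765, 1.4829) x2=(-2.2606, -1.2426) x3=(0.3809, 0.7170) x4=(-1.5467, 0.8952)
step 36: x0=(-1.9585, 0.3164) x1=(-1.9885, 1.4668) x2=(-2.2716, -1.2404) x3=(0.3703, 0.7164) x4=(-1.5427, 0.9082)
step 37: x0=(-1.9673, 0.3097) x1=(-2.0004, 1.4506) x2=(-2.2825, -1.2380) x3=(0.3598, 0.7158) x4=(-1.5388, 0.9216)
step 38: x0=(-1.9762, 0.3029) x1=(-2.0122, 1.4342) x2=(-2.2934, -1.2357) x3=(0.3493, 0.7151) x4=(-1.5350, 0.9353)
step 39: x0=(-1.9852, 0.2960) x1=(-2.0239, 1.4177) x2=(-2.3043, -1.2333) x3=(0.3388, 0.7145) x4=(-1.5312, 0.9494)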